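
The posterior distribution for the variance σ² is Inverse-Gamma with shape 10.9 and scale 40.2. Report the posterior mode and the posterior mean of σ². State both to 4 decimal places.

Mode = β/(α+1) = 40.2/11.9 = 3.3782.
Mean = β/(α−1) = 40.2/9.9 = 4.0606.
Right-skewed posterior ⇒ mode < mean.

MAP: 3.3782. Posterior mean: 4.0606.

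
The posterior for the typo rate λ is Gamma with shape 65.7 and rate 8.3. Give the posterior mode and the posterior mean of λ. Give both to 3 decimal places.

MAP: 7.795. Posterior mean: 7.916.

Mode = (α−1)/β = 64.7/8.3 = 7.795.
Mean = α/β = 65.7/8.3 = 7.916.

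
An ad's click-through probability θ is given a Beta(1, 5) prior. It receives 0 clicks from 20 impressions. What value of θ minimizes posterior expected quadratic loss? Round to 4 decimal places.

0.0385

Posterior: Beta(1+0, 5+20) = Beta(1, 25).
Since α = 1 ≤ 1 and β > 1, the Beta density is monotone decreasing on [0,1]; the mode is at 0.
Mean = 1/(1+25) = 0.0385.
Quadratic loss ⇒ the optimal estimator is the posterior mean.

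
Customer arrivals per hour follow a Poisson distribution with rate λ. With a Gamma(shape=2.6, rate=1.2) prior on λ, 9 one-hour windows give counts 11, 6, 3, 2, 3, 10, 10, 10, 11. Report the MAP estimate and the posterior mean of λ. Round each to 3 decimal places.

λ_MAP = 6.627, E[λ|data] = 6.725

Σ counts = 66. Posterior: Gamma(shape = 2.6+66 = 68.6, rate = 1.2+9 = 10.2).
Mode = (α−1)/β = 67.6/10.2 = 6.627.
Mean = α/β = 68.6/10.2 = 6.725.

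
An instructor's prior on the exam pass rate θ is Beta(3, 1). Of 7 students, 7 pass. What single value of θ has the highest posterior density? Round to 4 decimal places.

Posterior: Beta(3+7, 1+0) = Beta(10, 1).
Since β = 1 ≤ 1 and α > 1, the Beta density is monotone increasing on [0,1]; the mode is at 1.
Mean = 10/(10+1) = 0.9091.
This is the posterior mode — the MAP estimate.

1.0000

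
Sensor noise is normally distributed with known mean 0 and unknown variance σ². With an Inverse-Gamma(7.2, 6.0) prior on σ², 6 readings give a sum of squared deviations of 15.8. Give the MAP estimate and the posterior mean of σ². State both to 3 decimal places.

MAP: 1.241. Posterior mean: 1.511.

Posterior: Inverse-Gamma(shape = 7.2+6/2 = 10.2, scale = 6.0+15.8/2 = 13.9).
Mode = β/(α+1) = 13.9/11.2 = 1.241.
Mean = β/(α−1) = 13.9/9.2 = 1.511.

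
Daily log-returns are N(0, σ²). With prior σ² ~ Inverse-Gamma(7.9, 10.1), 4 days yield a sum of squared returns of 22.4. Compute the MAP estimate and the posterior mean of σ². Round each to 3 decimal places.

Posterior: Inverse-Gamma(shape = 7.9+4/2 = 9.9, scale = 10.1+22.4/2 = 21.3).
Mode = β/(α+1) = 21.3/10.9 = 1.954.
Mean = β/(α−1) = 21.3/8.9 = 2.393.

MAP = 1.954, posterior mean = 2.393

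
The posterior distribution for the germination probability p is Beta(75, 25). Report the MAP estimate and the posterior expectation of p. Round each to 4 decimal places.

MAP: 0.7551. Posterior mean: 0.7500.

Mode = (75−1)/(75+25−2) = 74/98 = 0.7551.
Mean = 75/(75+25) = 75/100 = 0.7500.
The mean is pulled below the mode by the posterior's left skew.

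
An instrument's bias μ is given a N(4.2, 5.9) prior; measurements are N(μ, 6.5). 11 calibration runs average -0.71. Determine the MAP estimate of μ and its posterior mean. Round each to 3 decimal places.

Posterior for μ is Normal. Precision-weighted mean: (1/5.9·4.2 + 11/6.5·-0.71) / (1/5.9 + 11/6.5) = -0.263.
A Normal posterior is symmetric, so mode = mean.

MAP estimate = -0.263, posterior mean = -0.263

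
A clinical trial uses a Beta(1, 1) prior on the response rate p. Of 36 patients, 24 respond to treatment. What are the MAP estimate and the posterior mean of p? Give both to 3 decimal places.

Posterior: Beta(1+24, 1+12) = Beta(25, 13).
Mode = (25−1)/(25+13−2) = 24/36 = 0.667.
Mean = 25/(25+13) = 25/38 = 0.658.

p_MAP = 0.667, E[p|data] = 0.658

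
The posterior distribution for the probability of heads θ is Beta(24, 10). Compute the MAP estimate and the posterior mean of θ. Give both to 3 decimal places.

MAP = 0.719, posterior mean = 0.706

Mode = (24−1)/(24+10−2) = 23/32 = 0.719.
Mean = 24/(24+10) = 24/34 = 0.706.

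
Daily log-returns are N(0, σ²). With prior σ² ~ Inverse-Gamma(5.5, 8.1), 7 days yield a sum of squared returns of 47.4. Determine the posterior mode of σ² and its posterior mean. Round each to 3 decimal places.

MAP = 3.180; posterior mean = 3.975

Posterior: Inverse-Gamma(shape = 5.5+7/2 = 9.0, scale = 8.1+47.4/2 = 31.8).
Mode = β/(α+1) = 31.8/10.0 = 3.180.
Mean = β/(α−1) = 31.8/8.0 = 3.975.
Mean > mode: the posterior has a right tail.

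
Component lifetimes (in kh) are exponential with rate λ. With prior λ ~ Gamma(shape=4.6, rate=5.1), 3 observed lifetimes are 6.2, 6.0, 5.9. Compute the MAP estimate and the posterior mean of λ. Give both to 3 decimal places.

Σ times = 18.1. Posterior: Gamma(shape = 4.6+3 = 7.6, rate = 5.1+18.1 = 23.2).
Mode = (α−1)/β = 6.6/23.2 = 0.284.
Mean = α/β = 7.6/23.2 = 0.328.

λ_MAP = 0.284, E[λ|data] = 0.328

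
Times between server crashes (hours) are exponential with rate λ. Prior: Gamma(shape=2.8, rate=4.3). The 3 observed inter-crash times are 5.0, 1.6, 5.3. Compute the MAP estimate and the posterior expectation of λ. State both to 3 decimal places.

MAP = 0.296; posterior mean = 0.358

Σ times = 11.9. Posterior: Gamma(shape = 2.8+3 = 5.8, rate = 4.3+11.9 = 16.2).
Mode = (α−1)/β = 4.8/16.2 = 0.296.
Mean = α/β = 5.8/16.2 = 0.358.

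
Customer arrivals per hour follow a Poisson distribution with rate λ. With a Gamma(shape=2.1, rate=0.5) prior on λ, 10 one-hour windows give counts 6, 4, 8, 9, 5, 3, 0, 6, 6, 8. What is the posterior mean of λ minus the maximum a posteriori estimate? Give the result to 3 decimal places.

0.095

Σ counts = 55. Posterior: Gamma(shape = 2.1+55 = 57.1, rate = 0.5+10 = 10.5).
Mode = (α−1)/β = 56.1/10.5 = 5.343.
Mean = α/β = 57.1/10.5 = 5.438.
Difference = 5.438 − 5.343 = 0.095.
The posterior is right-skewed, so the mean exceeds the mode.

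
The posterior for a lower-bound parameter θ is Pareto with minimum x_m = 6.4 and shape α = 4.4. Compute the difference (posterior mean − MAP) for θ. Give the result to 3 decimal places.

1.882

The Pareto density is strictly decreasing on [x_m, ∞), so the mode is x_m = 6.400.
Mean = α·x_m/(α−1) = 4.4·6.4/3.4 = 8.282.
Difference = 8.282 − 6.400 = 1.882.
Right-skewed posterior ⇒ mode < mean.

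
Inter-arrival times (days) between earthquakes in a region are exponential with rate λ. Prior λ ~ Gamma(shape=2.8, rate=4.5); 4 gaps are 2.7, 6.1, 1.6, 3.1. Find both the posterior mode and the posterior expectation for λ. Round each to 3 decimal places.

Σ times = 13.5. Posterior: Gamma(shape = 2.8+4 = 6.8, rate = 4.5+13.5 = 18.0).
Mode = (α−1)/β = 5.8/18.0 = 0.322.
Mean = α/β = 6.8/18.0 = 0.378.
The posterior is right-skewed, so the mean exceeds the mode.

MAP = 0.322, posterior mean = 0.378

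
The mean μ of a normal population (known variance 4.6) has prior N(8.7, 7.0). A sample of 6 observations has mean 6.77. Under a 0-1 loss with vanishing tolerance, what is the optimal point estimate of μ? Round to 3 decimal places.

6.961

Posterior for μ is Normal. Precision-weighted mean: (1/7.0·8.7 + 6/4.6·6.77) / (1/7.0 + 6/4.6) = 6.961.
A Normal posterior is symmetric, so mode = mean.
This is the posterior mode — the MAP estimate.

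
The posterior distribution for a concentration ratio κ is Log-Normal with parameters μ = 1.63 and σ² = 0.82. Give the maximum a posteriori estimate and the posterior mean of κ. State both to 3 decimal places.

MAP: 2.248. Posterior mean: 7.691.

Mode = exp(μ − σ²) = exp(0.81) = 2.248.
Mean = exp(μ + σ²/2) = exp(2.040) = 7.691.
The posterior is right-skewed, so the mean exceeds the mode.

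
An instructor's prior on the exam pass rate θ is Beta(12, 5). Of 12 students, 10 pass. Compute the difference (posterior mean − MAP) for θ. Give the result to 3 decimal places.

Posterior: Beta(12+10, 5+2) = Beta(22, 7).
Mode = (22−1)/(22+7−2) = 21/27 = 0.778.
Mean = 22/(22+7) = 22/29 = 0.759.
Difference = 0.759 − 0.778 = -0.019.

-0.019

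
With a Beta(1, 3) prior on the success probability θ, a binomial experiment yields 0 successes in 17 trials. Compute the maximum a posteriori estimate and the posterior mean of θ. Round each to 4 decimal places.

Posterior: Beta(1+0, 3+17) = Beta(1, 20).
Since α = 1 ≤ 1 and β > 1, the Beta density is monotone decreasing on [0,1]; the mode is at 0.
Mean = 1/(1+20) = 0.0476.

MAP = 0.0000; posterior mean = 0.0476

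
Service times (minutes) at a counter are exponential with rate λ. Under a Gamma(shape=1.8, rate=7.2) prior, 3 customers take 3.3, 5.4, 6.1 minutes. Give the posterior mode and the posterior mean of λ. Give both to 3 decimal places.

MAP = 0.173, posterior mean = 0.218

Σ times = 14.8. Posterior: Gamma(shape = 1.8+3 = 4.8, rate = 7.2+14.8 = 22.0).
Mode = (α−1)/β = 3.8/22.0 = 0.173.
Mean = α/β = 4.8/22.0 = 0.218.
Mean > mode: the posterior has a right tail.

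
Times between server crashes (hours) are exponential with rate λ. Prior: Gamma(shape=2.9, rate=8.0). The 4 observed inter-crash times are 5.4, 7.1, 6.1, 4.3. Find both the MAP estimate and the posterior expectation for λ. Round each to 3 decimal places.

Σ times = 22.9. Posterior: Gamma(shape = 2.9+4 = 6.9, rate = 8.0+22.9 = 30.9).
Mode = (α−1)/β = 5.9/30.9 = 0.191.
Mean = α/β = 6.9/30.9 = 0.223.

MAP: 0.191. Posterior mean: 0.223.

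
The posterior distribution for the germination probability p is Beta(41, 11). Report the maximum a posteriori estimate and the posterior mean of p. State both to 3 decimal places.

MAP = 0.800; posterior mean = 0.788

Mode = (41−1)/(41+11−2) = 40/50 = 0.800.
Mean = 41/(41+11) = 41/52 = 0.788.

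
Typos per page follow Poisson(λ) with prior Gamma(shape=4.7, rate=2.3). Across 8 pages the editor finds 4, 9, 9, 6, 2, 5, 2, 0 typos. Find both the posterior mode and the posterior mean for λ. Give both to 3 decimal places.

MAP = 3.951; posterior mean = 4.049

Σ counts = 37. Posterior: Gamma(shape = 4.7+37 = 41.7, rate = 2.3+8 = 10.3).
Mode = (α−1)/β = 40.7/10.3 = 3.951.
Mean = α/β = 41.7/10.3 = 4.049.
Mean > mode: the posterior has a right tail.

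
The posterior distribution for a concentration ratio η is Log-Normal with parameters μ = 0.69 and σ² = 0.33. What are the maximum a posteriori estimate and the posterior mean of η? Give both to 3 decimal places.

Mode = exp(μ − σ²) = exp(0.36) = 1.433.
Mean = exp(μ + σ²/2) = exp(0.855) = 2.351.

MAP = 1.433; posterior mean = 2.351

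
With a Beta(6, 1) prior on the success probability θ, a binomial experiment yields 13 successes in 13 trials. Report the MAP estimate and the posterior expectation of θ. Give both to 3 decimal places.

Posterior: Beta(6+13, 1+0) = Beta(19, 1).
Since β = 1 ≤ 1 and α > 1, the Beta density is monotone increasing on [0,1]; the mode is at 1.
Mean = 19/(19+1) = 0.950.
The mean is pulled below the mode by the posterior's left skew.

MAP: 1.000. Posterior mean: 0.950.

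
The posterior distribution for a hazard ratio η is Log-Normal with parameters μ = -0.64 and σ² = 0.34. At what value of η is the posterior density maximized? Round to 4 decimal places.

0.3753

Mode = exp(μ − σ²) = exp(-0.98) = 0.3753.
Mean = exp(μ + σ²/2) = exp(-0.470) = 0.6250.
This is the posterior mode — the MAP estimate.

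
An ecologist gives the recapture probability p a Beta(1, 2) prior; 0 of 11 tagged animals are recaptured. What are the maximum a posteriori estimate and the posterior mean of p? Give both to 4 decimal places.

Posterior: Beta(1+0, 2+11) = Beta(1, 13).
Since α = 1 ≤ 1 and β > 1, the Beta density is monotone decreasing on [0,1]; the mode is at 0.
Mean = 1/(1+13) = 0.0714.

MAP: 0.0000. Posterior mean: 0.0714.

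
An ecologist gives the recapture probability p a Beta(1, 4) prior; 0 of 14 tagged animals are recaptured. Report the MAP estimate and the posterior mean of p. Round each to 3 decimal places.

Posterior: Beta(1+0, 4+14) = Beta(1, 18).
Since α = 1 ≤ 1 and β > 1, the Beta density is monotone decreasing on [0,1]; the mode is at 0.
Mean = 1/(1+18) = 0.053.
The posterior is right-skewed, so the mean exceeds the mode.

MAP = 0.000, posterior mean = 0.053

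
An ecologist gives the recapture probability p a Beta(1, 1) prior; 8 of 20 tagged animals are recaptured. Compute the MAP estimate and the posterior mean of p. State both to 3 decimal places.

MAP = 0.400; posterior mean = 0.409

Posterior: Beta(1+8, 1+12) = Beta(9, 13).
Mode = (9−1)/(9+13−2) = 8/20 = 0.400.
Mean = 9/(9+13) = 9/22 = 0.409.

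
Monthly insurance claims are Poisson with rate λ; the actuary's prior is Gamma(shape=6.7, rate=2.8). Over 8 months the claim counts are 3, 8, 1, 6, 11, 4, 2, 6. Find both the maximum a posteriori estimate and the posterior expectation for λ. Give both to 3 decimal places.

MAP: 4.324. Posterior mean: 4.417.

Σ counts = 41. Posterior: Gamma(shape = 6.7+41 = 47.7, rate = 2.8+8 = 10.8).
Mode = (α−1)/β = 46.7/10.8 = 4.324.
Mean = α/β = 47.7/10.8 = 4.417.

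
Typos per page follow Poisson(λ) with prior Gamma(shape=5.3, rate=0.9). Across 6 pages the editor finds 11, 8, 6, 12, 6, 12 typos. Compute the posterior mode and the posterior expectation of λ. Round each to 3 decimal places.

MAP = 8.594; posterior mean = 8.739

Σ counts = 55. Posterior: Gamma(shape = 5.3+55 = 60.3, rate = 0.9+6 = 6.9).
Mode = (α−1)/β = 59.3/6.9 = 8.594.
Mean = α/β = 60.3/6.9 = 8.739.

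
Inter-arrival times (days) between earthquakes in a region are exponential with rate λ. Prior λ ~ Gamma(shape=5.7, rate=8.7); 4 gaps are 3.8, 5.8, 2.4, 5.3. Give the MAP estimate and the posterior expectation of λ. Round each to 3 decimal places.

MAP = 0.335; posterior mean = 0.373

Σ times = 17.3. Posterior: Gamma(shape = 5.7+4 = 9.7, rate = 8.7+17.3 = 26.0).
Mode = (α−1)/β = 8.7/26.0 = 0.335.
Mean = α/β = 9.7/26.0 = 0.373.
The posterior is right-skewed, so the mean exceeds the mode.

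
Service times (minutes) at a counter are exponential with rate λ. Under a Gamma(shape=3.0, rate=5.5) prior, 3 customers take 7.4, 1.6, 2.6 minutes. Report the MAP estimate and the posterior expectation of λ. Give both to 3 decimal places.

MAP estimate = 0.292, posterior expectation = 0.351

Σ times = 11.6. Posterior: Gamma(shape = 3.0+3 = 6.0, rate = 5.5+11.6 = 17.1).
Mode = (α−1)/β = 5.0/17.1 = 0.292.
Mean = α/β = 6.0/17.1 = 0.351.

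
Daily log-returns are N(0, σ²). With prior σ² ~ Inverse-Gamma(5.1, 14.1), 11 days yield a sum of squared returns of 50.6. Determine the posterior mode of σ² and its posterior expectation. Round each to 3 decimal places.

Posterior: Inverse-Gamma(shape = 5.1+11/2 = 10.6, scale = 14.1+50.6/2 = 39.4).
Mode = β/(α+1) = 39.4/11.6 = 3.397.
Mean = β/(α−1) = 39.4/9.6 = 4.104.

MAP = 3.397; posterior mean = 4.104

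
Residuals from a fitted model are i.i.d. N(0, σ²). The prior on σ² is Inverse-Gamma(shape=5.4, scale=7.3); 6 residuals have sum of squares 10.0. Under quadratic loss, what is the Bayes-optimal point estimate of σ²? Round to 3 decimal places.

1.662

Posterior: Inverse-Gamma(shape = 5.4+6/2 = 8.4, scale = 7.3+10.0/2 = 12.3).
Mode = β/(α+1) = 12.3/9.4 = 1.309.
Mean = β/(α−1) = 12.3/7.4 = 1.662.
Quadratic loss ⇒ the optimal estimator is the posterior mean.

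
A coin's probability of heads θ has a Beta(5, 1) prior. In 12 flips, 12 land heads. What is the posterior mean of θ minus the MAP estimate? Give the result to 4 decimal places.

Posterior: Beta(5+12, 1+0) = Beta(17, 1).
Since β = 1 ≤ 1 and α > 1, the Beta density is monotone increasing on [0,1]; the mode is at 1.
Mean = 17/(17+1) = 0.9444.
Difference = 0.9444 − 1.0000 = -0.0556.

-0.0556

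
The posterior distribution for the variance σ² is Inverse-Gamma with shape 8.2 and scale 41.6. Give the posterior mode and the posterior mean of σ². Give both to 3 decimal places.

MAP: 4.522. Posterior mean: 5.778.

Mode = β/(α+1) = 41.6/9.2 = 4.522.
Mean = β/(α−1) = 41.6/7.2 = 5.778.
The mean is pulled above the mode by the posterior's right skew.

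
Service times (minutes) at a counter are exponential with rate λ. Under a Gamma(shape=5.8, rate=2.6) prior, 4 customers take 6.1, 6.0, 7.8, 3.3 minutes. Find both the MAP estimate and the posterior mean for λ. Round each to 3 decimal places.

λ_MAP = 0.341, E[λ|data] = 0.380

Σ times = 23.2. Posterior: Gamma(shape = 5.8+4 = 9.8, rate = 2.6+23.2 = 25.8).
Mode = (α−1)/β = 8.8/25.8 = 0.341.
Mean = α/β = 9.8/25.8 = 0.380.
Mean > mode: the posterior has a right tail.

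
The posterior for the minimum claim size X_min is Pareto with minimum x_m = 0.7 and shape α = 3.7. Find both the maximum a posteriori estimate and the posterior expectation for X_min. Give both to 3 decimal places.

The Pareto density is strictly decreasing on [x_m, ∞), so the mode is x_m = 0.700.
Mean = α·x_m/(α−1) = 3.7·0.7/2.7 = 0.959.
Mean > mode: the posterior has a right tail.

X_min_MAP = 0.700, E[X_min|data] = 0.959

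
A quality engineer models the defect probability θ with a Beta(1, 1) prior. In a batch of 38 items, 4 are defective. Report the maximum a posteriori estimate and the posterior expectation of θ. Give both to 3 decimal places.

MAP = 0.105; posterior mean = 0.125

Posterior: Beta(1+4, 1+34) = Beta(5, 35).
Mode = (5−1)/(5+35−2) = 4/38 = 0.105.
With a flat prior the MAP equals the MLE, 4/38.
Mean = 5/(5+35) = 5/40 = 0.125.
Mean > mode: the posterior has a right tail.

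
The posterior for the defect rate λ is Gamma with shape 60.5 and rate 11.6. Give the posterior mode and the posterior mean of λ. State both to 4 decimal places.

Mode = (α−1)/β = 59.5/11.6 = 5.1293.
Mean = α/β = 60.5/11.6 = 5.2155.
Mean > mode: the posterior has a right tail.

λ_MAP = 5.1293, E[λ|data] = 5.2155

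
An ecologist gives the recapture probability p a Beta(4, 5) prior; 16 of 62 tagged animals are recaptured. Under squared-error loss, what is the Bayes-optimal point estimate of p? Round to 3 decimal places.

0.282

Posterior: Beta(4+16, 5+46) = Beta(20, 51).
Mode = (20−1)/(20+51−2) = 19/69 = 0.275.
Mean = 20/(20+51) = 20/71 = 0.282.
Squared-error loss ⇒ the optimal estimator is the posterior mean.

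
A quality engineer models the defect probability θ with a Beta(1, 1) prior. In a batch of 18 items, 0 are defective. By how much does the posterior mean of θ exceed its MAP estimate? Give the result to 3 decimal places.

Posterior: Beta(1+0, 1+18) = Beta(1, 19).
Since α = 1 ≤ 1 and β > 1, the Beta density is monotone decreasing on [0,1]; the mode is at 0.
Mean = 1/(1+19) = 0.050.
Difference = 0.050 − 0.000 = 0.050.
Mean > mode: the posterior has a right tail.

0.050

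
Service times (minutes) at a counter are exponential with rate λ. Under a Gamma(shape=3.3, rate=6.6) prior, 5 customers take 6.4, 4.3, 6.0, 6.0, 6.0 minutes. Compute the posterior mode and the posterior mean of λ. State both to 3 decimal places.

MAP: 0.207. Posterior mean: 0.235.

Σ times = 28.7. Posterior: Gamma(shape = 3.3+5 = 8.3, rate = 6.6+28.7 = 35.3).
Mode = (α−1)/β = 7.3/35.3 = 0.207.
Mean = α/β = 8.3/35.3 = 0.235.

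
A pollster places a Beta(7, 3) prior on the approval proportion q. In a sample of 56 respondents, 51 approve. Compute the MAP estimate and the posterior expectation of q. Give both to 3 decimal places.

q_MAP = 0.891, E[q|data] = 0.879

Posterior: Beta(7+51, 3+5) = Beta(58, 8).
Mode = (58−1)/(58+8−2) = 57/64 = 0.891.
Mean = 58/(58+8) = 58/66 = 0.879.
The mean is pulled below the mode by the posterior's left skew.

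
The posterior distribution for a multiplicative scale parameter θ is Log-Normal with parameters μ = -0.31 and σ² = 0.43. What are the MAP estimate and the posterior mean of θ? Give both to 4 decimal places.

θ_MAP = 0.4771, E[θ|data] = 0.9094

Mode = exp(μ − σ²) = exp(-0.74) = 0.4771.
Mean = exp(μ + σ²/2) = exp(-0.095) = 0.9094.
The mean is pulled above the mode by the posterior's right skew.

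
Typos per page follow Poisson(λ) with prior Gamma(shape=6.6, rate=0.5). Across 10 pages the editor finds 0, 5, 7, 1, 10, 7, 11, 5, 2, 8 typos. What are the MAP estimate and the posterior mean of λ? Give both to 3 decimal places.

MAP = 5.867; posterior mean = 5.962

Σ counts = 56. Posterior: Gamma(shape = 6.6+56 = 62.6, rate = 0.5+10 = 10.5).
Mode = (α−1)/β = 61.6/10.5 = 5.867.
Mean = α/β = 62.6/10.5 = 5.962.
Mean > mode: the posterior has a right tail.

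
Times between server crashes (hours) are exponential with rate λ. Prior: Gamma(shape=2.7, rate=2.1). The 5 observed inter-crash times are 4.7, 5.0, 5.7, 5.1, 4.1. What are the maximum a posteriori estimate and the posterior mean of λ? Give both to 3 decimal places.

Σ times = 24.6. Posterior: Gamma(shape = 2.7+5 = 7.7, rate = 2.1+24.6 = 26.7).
Mode = (α−1)/β = 6.7/26.7 = 0.251.
Mean = α/β = 7.7/26.7 = 0.288.
The posterior is right-skewed, so the mean exceeds the mode.

MAP = 0.251; posterior mean = 0.288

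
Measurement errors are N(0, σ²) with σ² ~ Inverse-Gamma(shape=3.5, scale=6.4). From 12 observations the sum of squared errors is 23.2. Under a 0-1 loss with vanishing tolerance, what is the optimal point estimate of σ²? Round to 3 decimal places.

1.714

Posterior: Inverse-Gamma(shape = 3.5+12/2 = 9.5, scale = 6.4+23.2/2 = 18.0).
Mode = β/(α+1) = 18.0/10.5 = 1.714.
Mean = β/(α−1) = 18.0/8.5 = 2.118.
This is the posterior mode — the MAP estimate.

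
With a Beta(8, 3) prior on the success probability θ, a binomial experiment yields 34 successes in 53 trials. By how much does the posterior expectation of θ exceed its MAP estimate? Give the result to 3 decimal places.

Posterior: Beta(8+34, 3+19) = Beta(42, 22).
Mode = (42−1)/(42+22−2) = 41/62 = 0.661.
Mean = 42/(42+22) = 42/64 = 0.656.
Difference = 0.656 − 0.661 = -0.005.
The posterior is left-skewed, so the mode exceeds the mean.

-0.005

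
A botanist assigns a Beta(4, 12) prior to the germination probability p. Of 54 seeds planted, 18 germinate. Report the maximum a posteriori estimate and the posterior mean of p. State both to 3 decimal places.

Posterior: Beta(4+18, 12+36) = Beta(22, 48).
Mode = (22−1)/(22+48−2) = 21/68 = 0.309.
Mean = 22/(22+48) = 22/70 = 0.314.
The posterior is right-skewed, so the mean exceeds the mode.

MAP: 0.309. Posterior mean: 0.314.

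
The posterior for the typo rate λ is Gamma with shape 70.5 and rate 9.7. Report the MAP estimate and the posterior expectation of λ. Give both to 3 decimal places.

MAP = 7.165, posterior mean = 7.268

Mode = (α−1)/β = 69.5/9.7 = 7.165.
Mean = α/β = 70.5/9.7 = 7.268.
The mean is pulled above the mode by the posterior's right skew.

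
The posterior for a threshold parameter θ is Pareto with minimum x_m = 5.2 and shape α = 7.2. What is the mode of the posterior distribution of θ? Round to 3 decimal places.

5.200

The Pareto density is strictly decreasing on [x_m, ∞), so the mode is x_m = 5.200.
Mean = α·x_m/(α−1) = 7.2·5.2/6.2 = 6.039.
This is the posterior mode — the MAP estimate.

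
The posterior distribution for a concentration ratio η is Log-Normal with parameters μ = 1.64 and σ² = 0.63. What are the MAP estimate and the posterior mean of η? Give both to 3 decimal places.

Mode = exp(μ − σ²) = exp(1.01) = 2.746.
Mean = exp(μ + σ²/2) = exp(1.955) = 7.064.

η_MAP = 2.746, E[η|data] = 7.064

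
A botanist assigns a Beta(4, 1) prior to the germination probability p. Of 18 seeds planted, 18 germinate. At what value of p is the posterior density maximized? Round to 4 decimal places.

Posterior: Beta(4+18, 1+0) = Beta(22, 1).
Since β = 1 ≤ 1 and α > 1, the Beta density is monotone increasing on [0,1]; the mode is at 1.
Mean = 22/(22+1) = 0.9565.
This is the posterior mode — the MAP estimate.

1.0000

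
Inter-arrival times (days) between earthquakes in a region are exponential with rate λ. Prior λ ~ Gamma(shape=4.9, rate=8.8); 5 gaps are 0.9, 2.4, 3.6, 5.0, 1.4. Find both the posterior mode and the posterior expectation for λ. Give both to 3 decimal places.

MAP: 0.403. Posterior mean: 0.448.

Σ times = 13.3. Posterior: Gamma(shape = 4.9+5 = 9.9, rate = 8.8+13.3 = 22.1).
Mode = (α−1)/β = 8.9/22.1 = 0.403.
Mean = α/β = 9.9/22.1 = 0.448.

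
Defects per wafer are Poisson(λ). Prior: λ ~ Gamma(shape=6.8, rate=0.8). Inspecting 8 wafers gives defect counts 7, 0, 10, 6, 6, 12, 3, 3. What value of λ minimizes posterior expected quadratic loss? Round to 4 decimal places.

6.1136

Σ counts = 47. Posterior: Gamma(shape = 6.8+47 = 53.8, rate = 0.8+8 = 8.8).
Mode = (α−1)/β = 52.8/8.8 = 6.0000.
Mean = α/β = 53.8/8.8 = 6.1136.
Quadratic loss ⇒ the optimal estimator is the posterior mean.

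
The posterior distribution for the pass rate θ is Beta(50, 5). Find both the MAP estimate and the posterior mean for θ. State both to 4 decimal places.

MAP = 0.9245; posterior mean = 0.9091

Mode = (50−1)/(50+5−2) = 49/53 = 0.9245.
Mean = 50/(50+5) = 50/55 = 0.9091.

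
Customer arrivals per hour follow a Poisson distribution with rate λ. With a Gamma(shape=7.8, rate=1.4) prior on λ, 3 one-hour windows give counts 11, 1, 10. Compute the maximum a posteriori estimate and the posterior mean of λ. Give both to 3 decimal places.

Σ counts = 22. Posterior: Gamma(shape = 7.8+22 = 29.8, rate = 1.4+3 = 4.4).
Mode = (α−1)/β = 28.8/4.4 = 6.545.
Mean = α/β = 29.8/4.4 = 6.773.

MAP = 6.545, posterior mean = 6.773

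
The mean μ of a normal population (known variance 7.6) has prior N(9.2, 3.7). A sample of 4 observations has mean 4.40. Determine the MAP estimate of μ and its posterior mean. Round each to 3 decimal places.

MAP = 6.029, posterior mean = 6.029

Posterior for μ is Normal. Precision-weighted mean: (1/3.7·9.2 + 4/7.6·4.40) / (1/3.7 + 4/7.6) = 6.029.
A Normal posterior is symmetric, so mode = mean.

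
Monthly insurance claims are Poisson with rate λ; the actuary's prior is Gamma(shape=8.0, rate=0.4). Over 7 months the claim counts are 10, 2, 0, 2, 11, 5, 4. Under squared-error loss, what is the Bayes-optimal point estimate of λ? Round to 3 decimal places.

5.676

Σ counts = 34. Posterior: Gamma(shape = 8.0+34 = 42.0, rate = 0.4+7 = 7.4).
Mode = (α−1)/β = 41.0/7.4 = 5.541.
Mean = α/β = 42.0/7.4 = 5.676.
Squared-error loss ⇒ the optimal estimator is the posterior mean.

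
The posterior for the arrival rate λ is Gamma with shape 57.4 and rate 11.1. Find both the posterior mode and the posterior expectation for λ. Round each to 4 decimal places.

MAP: 5.0811. Posterior mean: 5.1712.

Mode = (α−1)/β = 56.4/11.1 = 5.0811.
Mean = α/β = 57.4/11.1 = 5.1712.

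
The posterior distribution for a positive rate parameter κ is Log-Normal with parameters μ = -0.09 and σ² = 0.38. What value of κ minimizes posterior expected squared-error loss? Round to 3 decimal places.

1.105

Mode = exp(μ − σ²) = exp(-0.47) = 0.625.
Mean = exp(μ + σ²/2) = exp(0.100) = 1.105.
Squared-error loss ⇒ the optimal estimator is the posterior mean.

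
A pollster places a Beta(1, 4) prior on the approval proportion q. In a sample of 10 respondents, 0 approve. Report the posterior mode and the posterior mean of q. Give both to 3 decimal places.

Posterior: Beta(1+0, 4+10) = Beta(1, 14).
Since α = 1 ≤ 1 and β > 1, the Beta density is monotone decreasing on [0,1]; the mode is at 0.
Mean = 1/(1+14) = 0.067.
Mean > mode: the posterior has a right tail.

q_MAP = 0.000, E[q|data] = 0.067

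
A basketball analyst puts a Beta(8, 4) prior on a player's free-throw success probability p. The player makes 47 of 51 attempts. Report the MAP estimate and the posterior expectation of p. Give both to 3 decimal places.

MAP estimate = 0.885, posterior expectation = 0.873

Posterior: Beta(8+47, 4+4) = Beta(55, 8).
Mode = (55−1)/(55+8−2) = 54/61 = 0.885.
Mean = 55/(55+8) = 55/63 = 0.873.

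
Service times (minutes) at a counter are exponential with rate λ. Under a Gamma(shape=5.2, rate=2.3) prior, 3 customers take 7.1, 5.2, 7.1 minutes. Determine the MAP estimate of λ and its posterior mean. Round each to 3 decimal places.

λ_MAP = 0.332, E[λ|data] = 0.378

Σ times = 19.4. Posterior: Gamma(shape = 5.2+3 = 8.2, rate = 2.3+19.4 = 21.7).
Mode = (α−1)/β = 7.2/21.7 = 0.332.
Mean = α/β = 8.2/21.7 = 0.378.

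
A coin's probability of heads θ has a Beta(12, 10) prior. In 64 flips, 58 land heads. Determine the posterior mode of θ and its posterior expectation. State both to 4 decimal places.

Posterior: Beta(12+58, 10+6) = Beta(70, 16).
Mode = (70−1)/(70+16−2) = 69/84 = 0.8214.
Mean = 70/(70+16) = 70/86 = 0.8140.

MAP = 0.8214; posterior mean = 0.8140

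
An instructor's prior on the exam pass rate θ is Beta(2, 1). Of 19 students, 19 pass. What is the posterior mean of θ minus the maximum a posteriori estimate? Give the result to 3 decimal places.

-0.045

Posterior: Beta(2+19, 1+0) = Beta(21, 1).
Since β = 1 ≤ 1 and α > 1, the Beta density is monotone increasing on [0,1]; the mode is at 1.
Mean = 21/(21+1) = 0.955.
Difference = 0.955 − 1.000 = -0.045.
Mode > mean: the posterior has a left tail.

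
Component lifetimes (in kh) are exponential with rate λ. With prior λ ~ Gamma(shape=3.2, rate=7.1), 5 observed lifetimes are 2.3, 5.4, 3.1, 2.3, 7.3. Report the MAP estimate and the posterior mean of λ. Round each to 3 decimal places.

MAP = 0.262, posterior mean = 0.298

Σ times = 20.4. Posterior: Gamma(shape = 3.2+5 = 8.2, rate = 7.1+20.4 = 27.5).
Mode = (α−1)/β = 7.2/27.5 = 0.262.
Mean = α/β = 8.2/27.5 = 0.298.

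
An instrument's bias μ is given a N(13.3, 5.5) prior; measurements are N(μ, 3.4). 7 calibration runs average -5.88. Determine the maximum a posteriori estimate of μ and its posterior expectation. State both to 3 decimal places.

Posterior for μ is Normal. Precision-weighted mean: (1/5.5·13.3 + 7/3.4·-5.88) / (1/5.5 + 7/3.4) = -4.324.
A Normal posterior is symmetric, so mode = mean.

maximum a posteriori estimate = -4.324, posterior expectation = -4.324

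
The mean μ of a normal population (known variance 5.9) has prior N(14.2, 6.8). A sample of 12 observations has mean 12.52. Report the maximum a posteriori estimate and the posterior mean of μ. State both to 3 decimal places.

MAP = 12.633; posterior mean = 12.633

Posterior for μ is Normal. Precision-weighted mean: (1/6.8·14.2 + 12/5.9·12.52) / (1/6.8 + 12/5.9) = 12.633.
A Normal posterior is symmetric, so mode = mean.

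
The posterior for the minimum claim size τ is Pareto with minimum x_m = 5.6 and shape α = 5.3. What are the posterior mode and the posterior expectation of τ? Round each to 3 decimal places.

The Pareto density is strictly decreasing on [x_m, ∞), so the mode is x_m = 5.600.
Mean = α·x_m/(α−1) = 5.3·5.6/4.3 = 6.902.

τ_MAP = 5.600, E[τ|data] = 6.902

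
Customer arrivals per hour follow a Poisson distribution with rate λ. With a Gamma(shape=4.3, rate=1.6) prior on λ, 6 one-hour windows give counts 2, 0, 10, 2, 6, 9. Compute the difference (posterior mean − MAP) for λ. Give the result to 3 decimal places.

Σ counts = 29. Posterior: Gamma(shape = 4.3+29 = 33.3, rate = 1.6+6 = 7.6).
Mode = (α−1)/β = 32.3/7.6 = 4.250.
Mean = α/β = 33.3/7.6 = 4.382.
Difference = 4.382 − 4.250 = 0.132.
Mean > mode: the posterior has a right tail.

0.132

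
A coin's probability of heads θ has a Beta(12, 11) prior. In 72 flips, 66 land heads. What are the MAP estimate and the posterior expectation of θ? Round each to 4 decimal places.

Posterior: Beta(12+66, 11+6) = Beta(78, 17).
Mode = (78−1)/(78+17−2) = 77/93 = 0.8280.
Mean = 78/(78+17) = 78/95 = 0.8211.

MAP estimate = 0.8280, posterior expectation = 0.8211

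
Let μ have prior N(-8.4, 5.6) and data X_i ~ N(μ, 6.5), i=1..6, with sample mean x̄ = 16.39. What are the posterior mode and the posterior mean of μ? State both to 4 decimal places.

Posterior for μ is Normal. Precision-weighted mean: (1/5.6·-8.4 + 6/6.5·16.39) / (1/5.6 + 6/6.5) = 12.3717.
A Normal posterior is symmetric, so mode = mean.

posterior mode = 12.3717, posterior mean = 12.3717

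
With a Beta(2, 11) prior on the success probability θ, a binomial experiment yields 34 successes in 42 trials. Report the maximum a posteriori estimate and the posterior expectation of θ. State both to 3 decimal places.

Posterior: Beta(2+34, 11+8) = Beta(36, 19).
Mode = (36−1)/(36+19−2) = 35/53 = 0.660.
Mean = 36/(36+19) = 36/55 = 0.655.
The mean is pulled below the mode by the posterior's left skew.

MAP: 0.660. Posterior mean: 0.655.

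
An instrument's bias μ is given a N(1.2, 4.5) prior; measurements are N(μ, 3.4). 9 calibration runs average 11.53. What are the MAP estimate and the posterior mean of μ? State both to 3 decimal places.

MAP estimate = 10.730, posterior mean = 10.730

Posterior for μ is Normal. Precision-weighted mean: (1/4.5·1.2 + 9/3.4·11.53) / (1/4.5 + 9/3.4) = 10.730.
A Normal posterior is symmetric, so mode = mean.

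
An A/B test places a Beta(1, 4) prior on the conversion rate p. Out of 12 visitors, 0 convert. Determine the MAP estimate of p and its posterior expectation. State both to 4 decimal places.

MAP estimate = 0.0000, posterior expectation = 0.0588

Posterior: Beta(1+0, 4+12) = Beta(1, 16).
Since α = 1 ≤ 1 and β > 1, the Beta density is monotone decreasing on [0,1]; the mode is at 0.
Mean = 1/(1+16) = 0.0588.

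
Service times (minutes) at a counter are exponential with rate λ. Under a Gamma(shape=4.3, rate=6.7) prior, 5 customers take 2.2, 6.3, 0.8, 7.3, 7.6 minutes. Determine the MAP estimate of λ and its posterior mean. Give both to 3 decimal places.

Σ times = 24.2. Posterior: Gamma(shape = 4.3+5 = 9.3, rate = 6.7+24.2 = 30.9).
Mode = (α−1)/β = 8.3/30.9 = 0.269.
Mean = α/β = 9.3/30.9 = 0.301.

MAP = 0.269; posterior mean = 0.301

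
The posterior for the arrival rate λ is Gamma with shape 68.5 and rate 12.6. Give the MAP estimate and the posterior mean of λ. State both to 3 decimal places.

Mode = (α−1)/β = 67.5/12.6 = 5.357.
Mean = α/β = 68.5/12.6 = 5.437.
The posterior is right-skewed, so the mean exceeds the mode.

MAP: 5.357. Posterior mean: 5.437.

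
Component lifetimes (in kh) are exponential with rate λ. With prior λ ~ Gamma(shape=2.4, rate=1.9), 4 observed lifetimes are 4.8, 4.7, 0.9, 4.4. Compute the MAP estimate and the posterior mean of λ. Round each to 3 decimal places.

MAP: 0.323. Posterior mean: 0.383.

Σ times = 14.8. Posterior: Gamma(shape = 2.4+4 = 6.4, rate = 1.9+14.8 = 16.7).
Mode = (α−1)/β = 5.4/16.7 = 0.323.
Mean = α/β = 6.4/16.7 = 0.383.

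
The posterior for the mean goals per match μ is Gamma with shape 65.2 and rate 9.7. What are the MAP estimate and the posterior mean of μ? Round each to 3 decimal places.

MAP = 6.619; posterior mean = 6.722

Mode = (α−1)/β = 64.2/9.7 = 6.619.
Mean = α/β = 65.2/9.7 = 6.722.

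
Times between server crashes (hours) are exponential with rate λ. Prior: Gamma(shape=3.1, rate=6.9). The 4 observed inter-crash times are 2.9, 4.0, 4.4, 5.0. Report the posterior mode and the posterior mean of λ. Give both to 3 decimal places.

MAP = 0.263; posterior mean = 0.306

Σ times = 16.3. Posterior: Gamma(shape = 3.1+4 = 7.1, rate = 6.9+16.3 = 23.2).
Mode = (α−1)/β = 6.1/23.2 = 0.263.
Mean = α/β = 7.1/23.2 = 0.306.
Right-skewed posterior ⇒ mode < mean.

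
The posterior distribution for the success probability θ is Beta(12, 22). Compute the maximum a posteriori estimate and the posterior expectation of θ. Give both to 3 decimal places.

MAP = 0.344; posterior mean = 0.353

Mode = (12−1)/(12+22−2) = 11/32 = 0.344.
Mean = 12/(12+22) = 12/34 = 0.353.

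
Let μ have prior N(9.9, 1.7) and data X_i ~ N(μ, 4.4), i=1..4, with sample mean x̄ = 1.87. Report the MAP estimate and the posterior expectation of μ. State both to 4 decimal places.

Posterior for μ is Normal. Precision-weighted mean: (1/1.7·9.9 + 4/4.4·1.87) / (1/1.7 + 4/4.4) = 5.0246.
A Normal posterior is symmetric, so mode = mean.

μ_MAP = 5.0246, E[μ|data] = 5.0246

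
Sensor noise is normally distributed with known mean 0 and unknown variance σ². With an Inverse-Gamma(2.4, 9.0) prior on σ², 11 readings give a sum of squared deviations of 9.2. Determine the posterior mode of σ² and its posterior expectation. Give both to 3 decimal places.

σ²_MAP = 1.528, E[σ²|data] = 1.971

Posterior: Inverse-Gamma(shape = 2.4+11/2 = 7.9, scale = 9.0+9.2/2 = 13.6).
Mode = β/(α+1) = 13.6/8.9 = 1.528.
Mean = β/(α−1) = 13.6/6.9 = 1.971.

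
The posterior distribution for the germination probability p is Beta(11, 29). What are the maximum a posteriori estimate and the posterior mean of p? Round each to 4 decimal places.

Mode = (11−1)/(11+29−2) = 10/38 = 0.2632.
Mean = 11/(11+29) = 11/40 = 0.2750.

MAP: 0.2632. Posterior mean: 0.2750.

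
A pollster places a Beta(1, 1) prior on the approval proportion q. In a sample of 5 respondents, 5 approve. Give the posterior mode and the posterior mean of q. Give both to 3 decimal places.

MAP = 1.000, posterior mean = 0.857

Posterior: Beta(1+5, 1+0) = Beta(6, 1).
Since β = 1 ≤ 1 and α > 1, the Beta density is monotone increasing on [0,1]; the mode is at 1.
Mean = 6/(6+1) = 0.857.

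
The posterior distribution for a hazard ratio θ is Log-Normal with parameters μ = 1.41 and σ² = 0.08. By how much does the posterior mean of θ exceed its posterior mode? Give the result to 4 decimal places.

0.4821

Mode = exp(μ − σ²) = exp(1.33) = 3.7810.
Mean = exp(μ + σ²/2) = exp(1.450) = 4.2631.
Difference = 4.2631 − 3.7810 = 0.4821.
The posterior is right-skewed, so the mean exceeds the mode.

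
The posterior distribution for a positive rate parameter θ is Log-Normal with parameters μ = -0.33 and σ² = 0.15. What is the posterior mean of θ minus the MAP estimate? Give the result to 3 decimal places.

Mode = exp(μ − σ²) = exp(-0.48) = 0.619.
Mean = exp(μ + σ²/2) = exp(-0.255) = 0.775.
Difference = 0.775 − 0.619 = 0.156.

0.156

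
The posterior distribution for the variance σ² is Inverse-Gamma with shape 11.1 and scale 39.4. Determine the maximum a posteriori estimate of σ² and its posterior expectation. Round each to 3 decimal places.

σ²_MAP = 3.256, E[σ²|data] = 3.901

Mode = β/(α+1) = 39.4/12.1 = 3.256.
Mean = β/(α−1) = 39.4/10.1 = 3.901.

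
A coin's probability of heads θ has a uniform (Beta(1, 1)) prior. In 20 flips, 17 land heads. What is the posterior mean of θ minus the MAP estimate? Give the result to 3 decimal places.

-0.032

Posterior: Beta(1+17, 1+3) = Beta(18, 4).
Mode = (18−1)/(18+4−2) = 17/20 = 0.850.
Mean = 18/(18+4) = 18/22 = 0.818.
Difference = 0.818 − 0.850 = -0.032.
The posterior is left-skewed, so the mode exceeds the mean.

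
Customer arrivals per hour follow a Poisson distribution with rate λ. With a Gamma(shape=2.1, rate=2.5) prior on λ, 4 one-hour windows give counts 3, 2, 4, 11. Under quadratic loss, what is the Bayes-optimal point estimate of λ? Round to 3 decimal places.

Σ counts = 20. Posterior: Gamma(shape = 2.1+20 = 22.1, rate = 2.5+4 = 6.5).
Mode = (α−1)/β = 21.1/6.5 = 3.246.
Mean = α/β = 22.1/6.5 = 3.400.
Quadratic loss ⇒ the optimal estimator is the posterior mean.

3.400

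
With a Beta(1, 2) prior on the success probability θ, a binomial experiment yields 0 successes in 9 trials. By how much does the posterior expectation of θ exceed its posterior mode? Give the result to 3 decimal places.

0.083

Posterior: Beta(1+0, 2+9) = Beta(1, 11).
Since α = 1 ≤ 1 and β > 1, the Beta density is monotone decreasing on [0,1]; the mode is at 0.
Mean = 1/(1+11) = 0.083.
Difference = 0.083 − 0.000 = 0.083.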